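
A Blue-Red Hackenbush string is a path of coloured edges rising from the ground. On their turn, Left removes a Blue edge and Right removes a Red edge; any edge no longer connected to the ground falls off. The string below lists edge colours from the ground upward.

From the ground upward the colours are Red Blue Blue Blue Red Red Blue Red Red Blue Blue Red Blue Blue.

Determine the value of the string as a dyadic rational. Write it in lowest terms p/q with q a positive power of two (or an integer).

-1737/8192

G_1 [R]  L=[∅]  R=[0]  → -1
G_2 [RB]  L=[-1]  R=[0]  → -1/2
G_3 [RBB]  L=[-1, -1/2]  R=[0]  → -1/4
G_4 [RBBB]  L=[-1, -1/2, -1/4]  R=[0]  → -1/8
G_5 [RBBBR]  L=[-1, -1/2, -1/4]  R=[-1/8, 0]  → -3/16
G_6 [RBBBRR]  L=[-1, -1/2, -1/4]  R=[-3/16, -1/8, 0]  → -7/32
G_7 [RBBBRRB]  L=[-1, -1/2, -1/4, -7/32]  R=[-3/16, -1/8, 0]  → -13/64
G_8 [RBBBRRBR]  L=[-1, -1/2, -1/4, -7/32]  R=[-13/64, -3/16, -1/8, 0]  → -27/128
G_9 [RBBBRRBRR]  L=[-1, -1/2, -1/4, -7/32]  R=[-27/128, -13/64, -3/16, -1/8, 0]  → -55/256
G_10 [RBBBRRBRRB]  L=[-1, -1/2, -1/4, -7/32, -55/256]  R=[-27/128, -13/64, -3/16, -1/8, 0]  → -109/512
G_11 [RBBBRRBRRBB]  L=[-1, -1/2, -1/4, -7/32, -55/256, -109/512]  R=[-27/128, -13/64, -3/16, -1/8, 0]  → -217/1024
G_12 [RBBBRRBRRBBR]  L=[-1, -1/2, -1/4, -7/32, -55/256, -109/512]  R=[-217/1024, -27/128, -13/64, -3/16, -1/8, 0]  → -435/2048
G_13 [RBBBRRBRRBBRB]  L=[-1, -1/2, -1/4, -7/32, -55/256, -109/512, -435/2048]  R=[-217/1024, -27/128, -13/64, -3/16, -1/8, 0]  → -869/4096
G_14 [RBBBRRBRRBBRBB]  L=[-1, -1/2, -1/4, -7/32, -55/256, -109/512, -435/2048, -869/4096]  R=[-217/1024, -27/128, -13/64, -3/16, -1/8, 0]  → -1737/8192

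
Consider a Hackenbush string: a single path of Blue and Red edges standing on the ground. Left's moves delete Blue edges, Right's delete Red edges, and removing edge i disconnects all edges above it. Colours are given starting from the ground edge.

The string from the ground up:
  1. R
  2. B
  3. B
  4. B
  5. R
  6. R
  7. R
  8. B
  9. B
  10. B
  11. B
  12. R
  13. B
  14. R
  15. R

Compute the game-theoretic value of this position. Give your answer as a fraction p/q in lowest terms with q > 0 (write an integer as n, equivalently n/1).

-3607/16384

Build G(s[:k]) for k = 1..15, string s = R B B B R R R B B B B R B R R.
G_1 [R]  L=[none]  R=[0]  so -1
G_2 [RB]  L=[-1]  R=[0]  so -1/2
G_3 [RBB]  L=[-1, -1/2]  R=[0]  so -1/4
G_4 [RBBB]  L=[-1, -1/2, -1/4]  R=[0]  so -1/8
G_5 [RBBBR]  L=[-1, -1/2, -1/4]  R=[-1/8, 0]  so -3/16
G_6 [RBBBRR]  L=[-1, -1/2, -1/4]  R=[-3/16, -1/8, 0]  so -7/32
G_7 [RBBBRRR]  L=[-1, -1/2, -1/4]  R=[-7/32, -3/16, -1/8, 0]  so -15/64
G_8 [RBBBRRRB]  L=[-1, -1/2, -1/4, -15/64]  R=[-7/32, -3/16, -1/8, 0]  so -29/128
G_9 [RBBBRRRBB]  L=[-1, -1/2, -1/4, -15/64, -29/128]  R=[-7/32, -3/16, -1/8, 0]  so -57/256
G_10 [RBBBRRRBBB]  L=[-1, -1/2, -1/4, -15/64, -29/128, -57/256]  R=[-7/32, -3/16, -1/8, 0]  so -113/512
G_11 [RBBBRRRBBBB]  L=[-1, -1/2, -1/4, -15/64, -29/128, -57/256, -113/512]  R=[-7/32, -3/16, -1/8, 0]  so -225/1024
G_12 [RBBBRRRBBBBR]  L=[-1, -1/2, -1/4, -15/64, -29/128, -57/256, -113/512]  R=[-225/1024, -7/32, -3/16, -1/8, 0]  so -451/2048
G_13 [RBBBRRRBBBBRB]  L=[-1, -1/2, -1/4, -15/64, -29/128, -57/256, -113/512, -451/2048]  R=[-225/1024, -7/32, -3/16, -1/8, 0]  so -901/4096
G_14 [RBBBRRRBBBBRBR]  L=[-1, -1/2, -1/4, -15/64, -29/128, -57/256, -113/512, -451/2048]  R=[-901/4096, -225/1024, -7/32, -3/16, -1/8, 0]  so -1803/8192
G_15 [RBBBRRRBBBBRBRR]  L=[-1, -1/2, -1/4, -15/64, -29/128, -57/256, -113/512, -451/2048]  R=[-1803/8192, -901/4096, -225/1024, -7/32, -3/16, -1/8, 0]  so -3607/16384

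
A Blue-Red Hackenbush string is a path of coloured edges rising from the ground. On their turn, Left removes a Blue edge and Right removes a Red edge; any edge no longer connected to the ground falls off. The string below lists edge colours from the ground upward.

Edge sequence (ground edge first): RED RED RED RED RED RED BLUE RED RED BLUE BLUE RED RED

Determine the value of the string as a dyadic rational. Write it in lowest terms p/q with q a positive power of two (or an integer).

-743/128

R: Left { — }, Right { 0 } = simplest -1
RR: Left { — }, Right { -1, 0 } = simplest -2
RRR: Left { — }, Right { -2, -1, 0 } = simplest -3
RRRR: Left { — }, Right { -3, -2, -1, 0 } = simplest -4
RRRRR: Left { — }, Right { -4, -3, -2, -1, 0 } = simplest -5
RRRRRR: Left { — }, Right { -5, -4, -3, -2, -1, 0 } = simplest -6
RRRRRRB: Left { -6 }, Right { -5, -4, -3, -2, -1, 0 } = simplest -11/2
RRRRRRBR: Left { -6 }, Right { -11/2, -5, -4, -3, -2, -1, 0 } = simplest -23/4
RRRRRRBRR: Left { -6 }, Right { -23/4, -11/2, -5, -4, -3, -2, -1, 0 } = simplest -47/8
RRRRRRBRRB: Left { -6, -47/8 }, Right { -23/4, -11/2, -5, -4, -3, -2, -1, 0 } = simplest -93/16
RRRRRRBRRBB: Left { -6, -47/8, -93/16 }, Right { -23/4, -11/2, -5, -4, -3, -2, -1, 0 } = simplest -185/32
RRRRRRBRRBBR: Left { -6, -47/8, -93/16 }, Right { -185/32, -23/4, -11/2, -5, -4, -3, -2, -1, 0 } = simplest -371/64
RRRRRRBRRBBRR: Left { -6, -47/8, -93/16 }, Right { -371/64, -185/32, -23/4, -11/2, -5, -4, -3, -2, -1, 0 } = simplest -743/128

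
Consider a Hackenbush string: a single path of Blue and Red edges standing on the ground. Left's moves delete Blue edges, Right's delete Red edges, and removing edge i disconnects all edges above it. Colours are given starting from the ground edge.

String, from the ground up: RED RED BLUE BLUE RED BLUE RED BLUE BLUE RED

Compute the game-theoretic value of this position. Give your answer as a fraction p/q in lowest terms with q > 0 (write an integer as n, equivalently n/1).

R: Left { none }, Right { 0 } => simplest -1
RR: Left { none }, Right { -1,0 } => simplest -2
RRB: Left { -2 }, Right { -1,0 } => simplest -3/2
RRBB: Left { -2,-3/2 }, Right { -1,0 } => simplest -5/4
RRBBR: Left { -2,-3/2 }, Right { -5/4,-1,0 } => simplest -11/8
RRBBRB: Left { -2,-3/2,-11/8 }, Right { -5/4,-1,0 } => simplest -21/16
RRBBRBR: Left { -2,-3/2,-11/8 }, Right { -21/16,-5/4,-1,0 } => simplest -43/32
RRBBRBRB: Left { -2,-3/2,-11/8,-43/32 }, Right { -21/16,-5/4,-1,0 } => simplest -85/64
RRBBRBRBB: Left { -2,-3/2,-11/8,-43/32,-85/64 }, Right { -21/16,-5/4,-1,0 } => simplest -169/128
RRBBRBRBBR: Left { -2,-3/2,-11/8,-43/32,-85/64 }, Right { -169/128,-21/16,-5/4,-1,0 } => simplest -339/256

-339/256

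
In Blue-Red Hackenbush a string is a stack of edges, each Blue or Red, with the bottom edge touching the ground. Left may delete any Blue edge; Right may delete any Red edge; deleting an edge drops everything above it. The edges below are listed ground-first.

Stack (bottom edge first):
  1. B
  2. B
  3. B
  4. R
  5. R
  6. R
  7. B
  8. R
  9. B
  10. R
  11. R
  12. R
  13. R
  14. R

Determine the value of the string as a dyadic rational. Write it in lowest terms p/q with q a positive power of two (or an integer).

4417/2048

val_1 [B]  L=[0]  R=[·]  so 1
val_2 [BB]  L=[0,1]  R=[·]  so 2
val_3 [BBB]  L=[0,1,2]  R=[·]  so 3
val_4 [BBBR]  L=[0,1,2]  R=[3]  so 5/2
val_5 [BBBRR]  L=[0,1,2]  R=[5/2,3]  so 9/4
val_6 [BBBRRR]  L=[0,1,2]  R=[9/4,5/2,3]  so 17/8
val_7 [BBBRRRB]  L=[0,1,2,17/8]  R=[9/4,5/2,3]  so 35/16
val_8 [BBBRRRBR]  L=[0,1,2,17/8]  R=[35/16,9/4,5/2,3]  so 69/32
val_9 [BBBRRRBRB]  L=[0,1,2,17/8,69/32]  R=[35/16,9/4,5/2,3]  so 139/64
val_10 [BBBRRRBRBR]  L=[0,1,2,17/8,69/32]  R=[139/64,35/16,9/4,5/2,3]  so 277/128
val_11 [BBBRRRBRBRR]  L=[0,1,2,17/8,69/32]  R=[277/128,139/64,35/16,9/4,5/2,3]  so 553/256
val_12 [BBBRRRBRBRRR]  L=[0,1,2,17/8,69/32]  R=[553/256,277/128,139/64,35/16,9/4,5/2,3]  so 1105/512
val_13 [BBBRRRBRBRRRR]  L=[0,1,2,17/8,69/32]  R=[1105/512,553/256,277/128,139/64,35/16,9/4,5/2,3]  so 2209/1024
val_14 [BBBRRRBRBRRRRR]  L=[0,1,2,17/8,69/32]  R=[2209/1024,1105/512,553/256,277/128,139/64,35/16,9/4,5/2,3]  so 4417/2048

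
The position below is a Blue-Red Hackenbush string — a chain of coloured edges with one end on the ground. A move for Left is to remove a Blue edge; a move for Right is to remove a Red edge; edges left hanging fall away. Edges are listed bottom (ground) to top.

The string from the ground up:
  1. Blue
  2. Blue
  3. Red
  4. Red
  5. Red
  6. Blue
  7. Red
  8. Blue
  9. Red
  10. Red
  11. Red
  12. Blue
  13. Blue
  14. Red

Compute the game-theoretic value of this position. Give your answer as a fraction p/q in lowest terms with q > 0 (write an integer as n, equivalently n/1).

Prefix values for Blue Blue Red Red Red Blue Red Blue Red Red Red Blue Blue Red via {L|R} + simplicity:
step 1: add Blue to get B; options L={ 0 } R={ none } -> 1
step 2: add Blue to get BB; options L={ 0; 1 } R={ none } -> 2
step 3: add Red to get BBR; options L={ 0; 1 } R={ 2 } -> 3/2
step 4: add Red to get BBRR; options L={ 0; 1 } R={ 3/2; 2 } -> 5/4
step 5: add Red to get BBRRR; options L={ 0; 1 } R={ 5/4; 3/2; 2 } -> 9/8
step 6: add Blue to get BBRRRB; options L={ 0; 1; 9/8 } R={ 5/4; 3/2; 2 } -> 19/16
step 7: add Red to get BBRRRBR; options L={ 0; 1; 9/8 } R={ 19/16; 5/4; 3/2; 2 } -> 37/32
step 8: add Blue to get BBRRRBRB; options L={ 0; 1; 9/8; 37/32 } R={ 19/16; 5/4; 3/2; 2 } -> 75/64
step 9: add Red to get BBRRRBRBR; options L={ 0; 1; 9/8; 37/32 } R={ 75/64; 19/16; 5/4; 3/2; 2 } -> 149/128
step 10: add Red to get BBRRRBRBRR; options L={ 0; 1; 9/8; 37/32 } R={ 149/128; 75/64; 19/16; 5/4; 3/2; 2 } -> 297/256
step 11: add Red to get BBRRRBRBRRR; options L={ 0; 1; 9/8; 37/32 } R={ 297/256; 149/128; 75/64; 19/16; 5/4; 3/2; 2 } -> 593/512
step 12: add Blue to get BBRRRBRBRRRB; options L={ 0; 1; 9/8; 37/32; 593/512 } R={ 297/256; 149/128; 75/64; 19/16; 5/4; 3/2; 2 } -> 1187/1024
step 13: add Blue to get BBRRRBRBRRRBB; options L={ 0; 1; 9/8; 37/32; 593/512; 1187/1024 } R={ 297/256; 149/128; 75/64; 19/16; 5/4; 3/2; 2 } -> 2375/2048
step 14: add Red to get BBRRRBRBRRRBBR; options L={ 0; 1; 9/8; 37/32; 593/512; 1187/1024 } R={ 2375/2048; 297/256; 149/128; 75/64; 19/16; 5/4; 3/2; 2 } -> 4749/4096

4749/4096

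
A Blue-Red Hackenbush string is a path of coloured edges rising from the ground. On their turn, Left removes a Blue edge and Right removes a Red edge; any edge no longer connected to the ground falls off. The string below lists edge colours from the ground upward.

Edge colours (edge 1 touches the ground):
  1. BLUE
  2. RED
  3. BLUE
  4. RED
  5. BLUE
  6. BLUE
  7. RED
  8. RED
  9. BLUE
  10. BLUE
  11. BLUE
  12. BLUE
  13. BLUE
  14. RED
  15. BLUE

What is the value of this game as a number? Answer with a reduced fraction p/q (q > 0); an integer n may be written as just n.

Recurse on prefixes of the 15-edge string BLUE RED BLUE RED BLUE BLUE RED RED BLUE BLUE BLUE BLUE BLUE RED BLUE:
B: Left { 0 }, Right { · } — simplest 1
BR: Left { 0 }, Right { 1 } — simplest 1/2
BRB: Left { 0, 1/2 }, Right { 1 } — simplest 3/4
BRBR: Left { 0, 1/2 }, Right { 3/4, 1 } — simplest 5/8
BRBRB: Left { 0, 1/2, 5/8 }, Right { 3/4, 1 } — simplest 11/16
BRBRBB: Left { 0, 1/2, 5/8, 11/16 }, Right { 3/4, 1 } — simplest 23/32
BRBRBBR: Left { 0, 1/2, 5/8, 11/16 }, Right { 23/32, 3/4, 1 } — simplest 45/64
BRBRBBRR: Left { 0, 1/2, 5/8, 11/16 }, Right { 45/64, 23/32, 3/4, 1 } — simplest 89/128
BRBRBBRRB: Left { 0, 1/2, 5/8, 11/16, 89/128 }, Right { 45/64, 23/32, 3/4, 1 } — simplest 179/256
BRBRBBRRBB: Left { 0, 1/2, 5/8, 11/16, 89/128, 179/256 }, Right { 45/64, 23/32, 3/4, 1 } — simplest 359/512
BRBRBBRRBBB: Left { 0, 1/2, 5/8, 11/16, 89/128, 179/256, 359/512 }, Right { 45/64, 23/32, 3/4, 1 } — simplest 719/1024
BRBRBBRRBBBB: Left { 0, 1/2, 5/8, 11/16, 89/128, 179/256, 359/512, 719/1024 }, Right { 45/64, 23/32, 3/4, 1 } — simplest 1439/2048
BRBRBBRRBBBBB: Left { 0, 1/2, 5/8, 11/16, 89/128, 179/256, 359/512, 719/1024, 1439/2048 }, Right { 45/64, 23/32, 3/4, 1 } — simplest 2879/4096
BRBRBBRRBBBBBR: Left { 0, 1/2, 5/8, 11/16, 89/128, 179/256, 359/512, 719/1024, 1439/2048 }, Right { 2879/4096, 45/64, 23/32, 3/4, 1 } — simplest 5757/8192
BRBRBBRRBBBBBRB: Left { 0, 1/2, 5/8, 11/16, 89/128, 179/256, 359/512, 719/1024, 1439/2048, 5757/8192 }, Right { 2879/4096, 45/64, 23/32, 3/4, 1 } — simplest 11515/16384

11515/16384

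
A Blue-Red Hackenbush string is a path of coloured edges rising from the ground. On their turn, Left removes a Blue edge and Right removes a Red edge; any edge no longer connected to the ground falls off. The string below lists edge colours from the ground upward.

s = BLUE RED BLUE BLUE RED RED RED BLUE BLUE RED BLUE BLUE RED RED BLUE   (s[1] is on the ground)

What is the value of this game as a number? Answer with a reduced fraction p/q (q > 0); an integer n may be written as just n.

12723/16384

val_1 [B]  L=[0]  R=[]  = 1
val_2 [BR]  L=[0]  R=[1]  = 1/2
val_3 [BRB]  L=[0,1/2]  R=[1]  = 3/4
val_4 [BRBB]  L=[0,1/2,3/4]  R=[1]  = 7/8
val_5 [BRBBR]  L=[0,1/2,3/4]  R=[7/8,1]  = 13/16
val_6 [BRBBRR]  L=[0,1/2,3/4]  R=[13/16,7/8,1]  = 25/32
val_7 [BRBBRRR]  L=[0,1/2,3/4]  R=[25/32,13/16,7/8,1]  = 49/64
val_8 [BRBBRRRB]  L=[0,1/2,3/4,49/64]  R=[25/32,13/16,7/8,1]  = 99/128
val_9 [BRBBRRRBB]  L=[0,1/2,3/4,49/64,99/128]  R=[25/32,13/16,7/8,1]  = 199/256
val_10 [BRBBRRRBBR]  L=[0,1/2,3/4,49/64,99/128]  R=[199/256,25/32,13/16,7/8,1]  = 397/512
val_11 [BRBBRRRBBRB]  L=[0,1/2,3/4,49/64,99/128,397/512]  R=[199/256,25/32,13/16,7/8,1]  = 795/1024
val_12 [BRBBRRRBBRBB]  L=[0,1/2,3/4,49/64,99/128,397/512,795/1024]  R=[199/256,25/32,13/16,7/8,1]  = 1591/2048
val_13 [BRBBRRRBBRBBR]  L=[0,1/2,3/4,49/64,99/128,397/512,795/1024]  R=[1591/2048,199/256,25/32,13/16,7/8,1]  = 3181/4096
val_14 [BRBBRRRBBRBBRR]  L=[0,1/2,3/4,49/64,99/128,397/512,795/1024]  R=[3181/4096,1591/2048,199/256,25/32,13/16,7/8,1]  = 6361/8192
val_15 [BRBBRRRBBRBBRRB]  L=[0,1/2,3/4,49/64,99/128,397/512,795/1024,6361/8192]  R=[3181/4096,1591/2048,199/256,25/32,13/16,7/8,1]  = 12723/16384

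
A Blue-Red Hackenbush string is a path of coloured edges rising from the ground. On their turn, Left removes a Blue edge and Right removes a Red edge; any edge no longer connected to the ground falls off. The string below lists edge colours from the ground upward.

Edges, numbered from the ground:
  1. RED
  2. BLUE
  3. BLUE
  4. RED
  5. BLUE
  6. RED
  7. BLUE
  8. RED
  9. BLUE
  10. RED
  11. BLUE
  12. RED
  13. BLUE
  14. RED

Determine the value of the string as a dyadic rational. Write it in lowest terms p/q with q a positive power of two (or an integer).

Prefix values for RED BLUE BLUE RED BLUE RED BLUE RED BLUE RED BLUE RED BLUE RED via {L|R} + simplicity:
val(R) = { (no moves) | 0 } ⇒ -1
val(RB) = { -1 | 0 } ⇒ -1/2
val(RBB) = { -1; -1/2 | 0 } ⇒ -1/4
val(RBBR) = { -1; -1/2 | -1/4; 0 } ⇒ -3/8
val(RBBRB) = { -1; -1/2; -3/8 | -1/4; 0 } ⇒ -5/16
val(RBBRBR) = { -1; -1/2; -3/8 | -5/16; -1/4; 0 } ⇒ -11/32
val(RBBRBRB) = { -1; -1/2; -3/8; -11/32 | -5/16; -1/4; 0 } ⇒ -21/64
val(RBBRBRBR) = { -1; -1/2; -3/8; -11/32 | -21/64; -5/16; -1/4; 0 } ⇒ -43/128
val(RBBRBRBRB) = { -1; -1/2; -3/8; -11/32; -43/128 | -21/64; -5/16; -1/4; 0 } ⇒ -85/256
val(RBBRBRBRBR) = { -1; -1/2; -3/8; -11/32; -43/128 | -85/256; -21/64; -5/16; -1/4; 0 } ⇒ -171/512
val(RBBRBRBRBRB) = { -1; -1/2; -3/8; -11/32; -43/128; -171/512 | -85/256; -21/64; -5/16; -1/4; 0 } ⇒ -341/1024
val(RBBRBRBRBRBR) = { -1; -1/2; -3/8; -11/32; -43/128; -171/512 | -341/1024; -85/256; -21/64; -5/16; -1/4; 0 } ⇒ -683/2048
val(RBBRBRBRBRBRB) = { -1; -1/2; -3/8; -11/32; -43/128; -171/512; -683/2048 | -341/1024; -85/256; -21/64; -5/16; -1/4; 0 } ⇒ -1365/4096
val(RBBRBRBRBRBRBR) = { -1; -1/2; -3/8; -11/32; -43/128; -171/512; -683/2048 | -1365/4096; -341/1024; -85/256; -21/64; -5/16; -1/4; 0 } ⇒ -2731/8192

-2731/8192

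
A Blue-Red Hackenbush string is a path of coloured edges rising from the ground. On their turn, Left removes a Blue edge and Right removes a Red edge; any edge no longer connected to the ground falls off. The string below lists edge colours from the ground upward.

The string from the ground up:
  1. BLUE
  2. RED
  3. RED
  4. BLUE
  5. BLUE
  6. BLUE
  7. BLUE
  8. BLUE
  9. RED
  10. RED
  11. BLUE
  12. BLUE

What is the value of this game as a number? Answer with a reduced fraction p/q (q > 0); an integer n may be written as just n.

999/2048

step 1: add BLUE to get B; options L={ 0 } R={ ∅ } ⇒ 1
step 2: add RED to get BR; options L={ 0 } R={ 1 } ⇒ 1/2
step 3: add RED to get BRR; options L={ 0 } R={ 1/2, 1 } ⇒ 1/4
step 4: add BLUE to get BRRB; options L={ 0, 1/4 } R={ 1/2, 1 } ⇒ 3/8
step 5: add BLUE to get BRRBB; options L={ 0, 1/4, 3/8 } R={ 1/2, 1 } ⇒ 7/16
step 6: add BLUE to get BRRBBB; options L={ 0, 1/4, 3/8, 7/16 } R={ 1/2, 1 } ⇒ 15/32
step 7: add BLUE to get BRRBBBB; options L={ 0, 1/4, 3/8, 7/16, 15/32 } R={ 1/2, 1 } ⇒ 31/64
step 8: add BLUE to get BRRBBBBB; options L={ 0, 1/4, 3/8, 7/16, 15/32, 31/64 } R={ 1/2, 1 } ⇒ 63/128
step 9: add RED to get BRRBBBBBR; options L={ 0, 1/4, 3/8, 7/16, 15/32, 31/64 } R={ 63/128, 1/2, 1 } ⇒ 125/256
step 10: add RED to get BRRBBBBBRR; options L={ 0, 1/4, 3/8, 7/16, 15/32, 31/64 } R={ 125/256, 63/128, 1/2, 1 } ⇒ 249/512
step 11: add BLUE to get BRRBBBBBRRB; options L={ 0, 1/4, 3/8, 7/16, 15/32, 31/64, 249/512 } R={ 125/256, 63/128, 1/2, 1 } ⇒ 499/1024
step 12: add BLUE to get BRRBBBBBRRBB; options L={ 0, 1/4, 3/8, 7/16, 15/32, 31/64, 249/512, 499/1024 } R={ 125/256, 63/128, 1/2, 1 } ⇒ 999/2048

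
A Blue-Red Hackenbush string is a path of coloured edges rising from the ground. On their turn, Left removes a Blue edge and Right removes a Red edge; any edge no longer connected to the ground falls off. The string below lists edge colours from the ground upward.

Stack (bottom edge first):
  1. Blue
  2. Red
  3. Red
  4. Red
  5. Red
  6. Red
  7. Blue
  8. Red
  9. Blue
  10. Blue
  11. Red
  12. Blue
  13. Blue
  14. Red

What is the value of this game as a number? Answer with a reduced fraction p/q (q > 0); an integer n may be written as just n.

365/8192

value_1 [B]  L=[0]  R=[]  gives 1
value_2 [BR]  L=[0]  R=[1]  gives 1/2
value_3 [BRR]  L=[0]  R=[1/2,1]  gives 1/4
value_4 [BRRR]  L=[0]  R=[1/4,1/2,1]  gives 1/8
value_5 [BRRRR]  L=[0]  R=[1/8,1/4,1/2,1]  gives 1/16
value_6 [BRRRRR]  L=[0]  R=[1/16,1/8,1/4,1/2,1]  gives 1/32
value_7 [BRRRRRB]  L=[0,1/32]  R=[1/16,1/8,1/4,1/2,1]  gives 3/64
value_8 [BRRRRRBR]  L=[0,1/32]  R=[3/64,1/16,1/8,1/4,1/2,1]  gives 5/128
value_9 [BRRRRRBRB]  L=[0,1/32,5/128]  R=[3/64,1/16,1/8,1/4,1/2,1]  gives 11/256
value_10 [BRRRRRBRBB]  L=[0,1/32,5/128,11/256]  R=[3/64,1/16,1/8,1/4,1/2,1]  gives 23/512
value_11 [BRRRRRBRBBR]  L=[0,1/32,5/128,11/256]  R=[23/512,3/64,1/16,1/8,1/4,1/2,1]  gives 45/1024
value_12 [BRRRRRBRBBRB]  L=[0,1/32,5/128,11/256,45/1024]  R=[23/512,3/64,1/16,1/8,1/4,1/2,1]  gives 91/2048
value_13 [BRRRRRBRBBRBB]  L=[0,1/32,5/128,11/256,45/1024,91/2048]  R=[23/512,3/64,1/16,1/8,1/4,1/2,1]  gives 183/4096
value_14 [BRRRRRBRBBRBBR]  L=[0,1/32,5/128,11/256,45/1024,91/2048]  R=[183/4096,23/512,3/64,1/16,1/8,1/4,1/2,1]  gives 365/8192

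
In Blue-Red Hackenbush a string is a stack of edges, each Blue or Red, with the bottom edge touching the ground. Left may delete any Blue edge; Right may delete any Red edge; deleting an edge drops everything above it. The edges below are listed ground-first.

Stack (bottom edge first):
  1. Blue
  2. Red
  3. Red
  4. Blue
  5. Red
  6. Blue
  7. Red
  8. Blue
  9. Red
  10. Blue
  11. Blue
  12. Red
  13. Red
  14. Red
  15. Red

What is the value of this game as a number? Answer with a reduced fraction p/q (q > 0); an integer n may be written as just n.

Build val(s[:k]) for k = 1..15, string s = Blue Red Red Blue Red Blue Red Blue Red Blue Blue Red Red Red Red.
edge 1 of 15 (Blue): { 0 | ∅ } — 1
edge 2 of 15 (Red): { 0 | 1 } — 1/2
edge 3 of 15 (Red): { 0 | 1/2,1 } — 1/4
edge 4 of 15 (Blue): { 0,1/4 | 1/2,1 } — 3/8
edge 5 of 15 (Red): { 0,1/4 | 3/8,1/2,1 } — 5/16
edge 6 of 15 (Blue): { 0,1/4,5/16 | 3/8,1/2,1 } — 11/32
edge 7 of 15 (Red): { 0,1/4,5/16 | 11/32,3/8,1/2,1 } — 21/64
edge 8 of 15 (Blue): { 0,1/4,5/16,21/64 | 11/32,3/8,1/2,1 } — 43/128
edge 9 of 15 (Red): { 0,1/4,5/16,21/64 | 43/128,11/32,3/8,1/2,1 } — 85/256
edge 10 of 15 (Blue): { 0,1/4,5/16,21/64,85/256 | 43/128,11/32,3/8,1/2,1 } — 171/512
edge 11 of 15 (Blue): { 0,1/4,5/16,21/64,85/256,171/512 | 43/128,11/32,3/8,1/2,1 } — 343/1024
edge 12 of 15 (Red): { 0,1/4,5/16,21/64,85/256,171/512 | 343/1024,43/128,11/32,3/8,1/2,1 } — 685/2048
edge 13 of 15 (Red): { 0,1/4,5/16,21/64,85/256,171/512 | 685/2048,343/1024,43/128,11/32,3/8,1/2,1 } — 1369/4096
edge 14 of 15 (Red): { 0,1/4,5/16,21/64,85/256,171/512 | 1369/4096,685/2048,343/1024,43/128,11/32,3/8,1/2,1 } — 2737/8192
edge 15 of 15 (Red): { 0,1/4,5/16,21/64,85/256,171/512 | 2737/8192,1369/4096,685/2048,343/1024,43/128,11/32,3/8,1/2,1 } — 5473/16384

5473/16384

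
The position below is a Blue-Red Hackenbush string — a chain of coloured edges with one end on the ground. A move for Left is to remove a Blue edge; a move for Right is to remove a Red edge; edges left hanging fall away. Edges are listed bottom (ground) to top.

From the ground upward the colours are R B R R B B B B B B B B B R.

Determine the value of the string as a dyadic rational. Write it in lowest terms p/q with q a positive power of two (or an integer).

R: Left { · }, Right { 0 } — simplest -1
RB: Left { -1 }, Right { 0 } — simplest -1/2
RBR: Left { -1 }, Right { -1/2 0 } — simplest -3/4
RBRR: Left { -1 }, Right { -3/4 -1/2 0 } — simplest -7/8
RBRRB: Left { -1 -7/8 }, Right { -3/4 -1/2 0 } — simplest -13/16
RBRRBB: Left { -1 -7/8 -13/16 }, Right { -3/4 -1/2 0 } — simplest -25/32
RBRRBBB: Left { -1 -7/8 -13/16 -25/32 }, Right { -3/4 -1/2 0 } — simplest -49/64
RBRRBBBB: Left { -1 -7/8 -13/16 -25/32 -49/64 }, Right { -3/4 -1/2 0 } — simplest -97/128
RBRRBBBBB: Left { -1 -7/8 -13/16 -25/32 -49/64 -97/128 }, Right { -3/4 -1/2 0 } — simplest -193/256
RBRRBBBBBB: Left { -1 -7/8 -13/16 -25/32 -49/64 -97/128 -193/256 }, Right { -3/4 -1/2 0 } — simplest -385/512
RBRRBBBBBBB: Left { -1 -7/8 -13/16 -25/32 -49/64 -97/128 -193/256 -385/512 }, Right { -3/4 -1/2 0 } — simplest -769/1024
RBRRBBBBBBBB: Left { -1 -7/8 -13/16 -25/32 -49/64 -97/128 -193/256 -385/512 -769/1024 }, Right { -3/4 -1/2 0 } — simplest -1537/2048
RBRRBBBBBBBBB: Left { -1 -7/8 -13/16 -25/32 -49/64 -97/128 -193/256 -385/512 -769/1024 -1537/2048 }, Right { -3/4 -1/2 0 } — simplest -3073/4096
RBRRBBBBBBBBBR: Left { -1 -7/8 -13/16 -25/32 -49/64 -97/128 -193/256 -385/512 -769/1024 -1537/2048 }, Right { -3073/4096 -3/4 -1/2 0 } — simplest -6147/8192

-6147/8192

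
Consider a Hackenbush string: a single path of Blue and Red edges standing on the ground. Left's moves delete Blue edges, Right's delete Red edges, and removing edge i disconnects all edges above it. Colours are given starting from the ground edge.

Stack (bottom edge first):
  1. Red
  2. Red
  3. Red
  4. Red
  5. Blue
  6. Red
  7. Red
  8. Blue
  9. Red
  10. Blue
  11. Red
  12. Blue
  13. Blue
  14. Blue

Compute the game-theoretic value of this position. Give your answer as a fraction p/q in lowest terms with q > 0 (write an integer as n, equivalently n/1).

-3921/1024

Prefix values for Red Red Red Red Blue Red Red Blue Red Blue Red Blue Blue Blue via {L|R} + simplicity:
step 1: add Red to get R; options L={ ∅ } R={ 0 } — -1
step 2: add Red to get RR; options L={ ∅ } R={ -1,0 } — -2
step 3: add Red to get RRR; options L={ ∅ } R={ -2,-1,0 } — -3
step 4: add Red to get RRRR; options L={ ∅ } R={ -3,-2,-1,0 } — -4
step 5: add Blue to get RRRRB; options L={ -4 } R={ -3,-2,-1,0 } — -7/2
step 6: add Red to get RRRRBR; options L={ -4 } R={ -7/2,-3,-2,-1,0 } — -15/4
step 7: add Red to get RRRRBRR; options L={ -4 } R={ -15/4,-7/2,-3,-2,-1,0 } — -31/8
step 8: add Blue to get RRRRBRRB; options L={ -4,-31/8 } R={ -15/4,-7/2,-3,-2,-1,0 } — -61/16
step 9: add Red to get RRRRBRRBR; options L={ -4,-31/8 } R={ -61/16,-15/4,-7/2,-3,-2,-1,0 } — -123/32
step 10: add Blue to get RRRRBRRBRB; options L={ -4,-31/8,-123/32 } R={ -61/16,-15/4,-7/2,-3,-2,-1,0 } — -245/64
step 11: add Red to get RRRRBRRBRBR; options L={ -4,-31/8,-123/32 } R={ -245/64,-61/16,-15/4,-7/2,-3,-2,-1,0 } — -491/128
step 12: add Blue to get RRRRBRRBRBRB; options L={ -4,-31/8,-123/32,-491/128 } R={ -245/64,-61/16,-15/4,-7/2,-3,-2,-1,0 } — -981/256
step 13: add Blue to get RRRRBRRBRBRBB; options L={ -4,-31/8,-123/32,-491/128,-981/256 } R={ -245/64,-61/16,-15/4,-7/2,-3,-2,-1,0 } — -1961/512
step 14: add Blue to get RRRRBRRBRBRBBB; options L={ -4,-31/8,-123/32,-491/128,-981/256,-1961/512 } R={ -245/64,-61/16,-15/4,-7/2,-3,-2,-1,0 } — -3921/1024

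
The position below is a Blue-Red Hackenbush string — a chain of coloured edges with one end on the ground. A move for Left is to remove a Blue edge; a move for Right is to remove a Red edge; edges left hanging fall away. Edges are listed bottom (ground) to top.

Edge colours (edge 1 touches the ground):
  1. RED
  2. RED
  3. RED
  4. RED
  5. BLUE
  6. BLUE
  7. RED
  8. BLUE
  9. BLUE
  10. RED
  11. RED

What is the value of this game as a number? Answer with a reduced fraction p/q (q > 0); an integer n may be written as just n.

step 1: add RED to get R; options L={ ∅ } R={ 0 } -> -1
step 2: add RED to get RR; options L={ ∅ } R={ -1, 0 } -> -2
step 3: add RED to get RRR; options L={ ∅ } R={ -2, -1, 0 } -> -3
step 4: add RED to get RRRR; options L={ ∅ } R={ -3, -2, -1, 0 } -> -4
step 5: add BLUE to get RRRRB; options L={ -4 } R={ -3, -2, -1, 0 } -> -7/2
step 6: add BLUE to get RRRRBB; options L={ -4, -7/2 } R={ -3, -2, -1, 0 } -> -13/4
step 7: add RED to get RRRRBBR; options L={ -4, -7/2 } R={ -13/4, -3, -2, -1, 0 } -> -27/8
step 8: add BLUE to get RRRRBBRB; options L={ -4, -7/2, -27/8 } R={ -13/4, -3, -2, -1, 0 } -> -53/16
step 9: add BLUE to get RRRRBBRBB; options L={ -4, -7/2, -27/8, -53/16 } R={ -13/4, -3, -2, -1, 0 } -> -105/32
step 10: add RED to get RRRRBBRBBR; options L={ -4, -7/2, -27/8, -53/16 } R={ -105/32, -13/4, -3, -2, -1, 0 } -> -211/64
step 11: add RED to get RRRRBBRBBRR; options L={ -4, -7/2, -27/8, -53/16 } R={ -211/64, -105/32, -13/4, -3, -2, -1, 0 } -> -423/128

-423/128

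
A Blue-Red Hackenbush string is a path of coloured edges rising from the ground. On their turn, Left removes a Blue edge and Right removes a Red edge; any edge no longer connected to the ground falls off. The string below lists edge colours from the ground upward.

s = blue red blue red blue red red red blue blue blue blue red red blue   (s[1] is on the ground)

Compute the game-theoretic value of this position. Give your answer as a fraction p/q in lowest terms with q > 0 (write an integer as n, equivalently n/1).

value(b) = { 0 | ∅ } ⇒ 1
value(br) = { 0 | 1 } ⇒ 1/2
value(brb) = { 0; 1/2 | 1 } ⇒ 3/4
value(brbr) = { 0; 1/2 | 3/4; 1 } ⇒ 5/8
value(brbrb) = { 0; 1/2; 5/8 | 3/4; 1 } ⇒ 11/16
value(brbrbr) = { 0; 1/2; 5/8 | 11/16; 3/4; 1 } ⇒ 21/32
value(brbrbrr) = { 0; 1/2; 5/8 | 21/32; 11/16; 3/4; 1 } ⇒ 41/64
value(brbrbrrr) = { 0; 1/2; 5/8 | 41/64; 21/32; 11/16; 3/4; 1 } ⇒ 81/128
value(brbrbrrrb) = { 0; 1/2; 5/8; 81/128 | 41/64; 21/32; 11/16; 3/4; 1 } ⇒ 163/256
value(brbrbrrrbb) = { 0; 1/2; 5/8; 81/128; 163/256 | 41/64; 21/32; 11/16; 3/4; 1 } ⇒ 327/512
value(brbrbrrrbbb) = { 0; 1/2; 5/8; 81/128; 163/256; 327/512 | 41/64; 21/32; 11/16; 3/4; 1 } ⇒ 655/1024
value(brbrbrrrbbbb) = { 0; 1/2; 5/8; 81/128; 163/256; 327/512; 655/1024 | 41/64; 21/32; 11/16; 3/4; 1 } ⇒ 1311/2048
value(brbrbrrrbbbbr) = { 0; 1/2; 5/8; 81/128; 163/256; 327/512; 655/1024 | 1311/2048; 41/64; 21/32; 11/16; 3/4; 1 } ⇒ 2621/4096
value(brbrbrrrbbbbrr) = { 0; 1/2; 5/8; 81/128; 163/256; 327/512; 655/1024 | 2621/4096; 1311/2048; 41/64; 21/32; 11/16; 3/4; 1 } ⇒ 5241/8192
value(brbrbrrrbbbbrrb) = { 0; 1/2; 5/8; 81/128; 163/256; 327/512; 655/1024; 5241/8192 | 2621/4096; 1311/2048; 41/64; 21/32; 11/16; 3/4; 1 } ⇒ 10483/16384

10483/16384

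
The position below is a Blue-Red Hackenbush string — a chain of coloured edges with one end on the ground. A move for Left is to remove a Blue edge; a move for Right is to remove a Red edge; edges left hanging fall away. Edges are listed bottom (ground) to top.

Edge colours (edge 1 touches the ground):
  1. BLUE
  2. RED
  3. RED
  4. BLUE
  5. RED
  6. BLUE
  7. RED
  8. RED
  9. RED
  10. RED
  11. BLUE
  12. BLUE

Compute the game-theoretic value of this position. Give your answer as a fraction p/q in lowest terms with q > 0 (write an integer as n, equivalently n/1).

647/2048

B: Left { 0 }, Right { · } gives simplest 1
BR: Left { 0 }, Right { 1 } gives simplest 1/2
BRR: Left { 0 }, Right { 1/2,1 } gives simplest 1/4
BRRB: Left { 0,1/4 }, Right { 1/2,1 } gives simplest 3/8
BRRBR: Left { 0,1/4 }, Right { 3/8,1/2,1 } gives simplest 5/16
BRRBRB: Left { 0,1/4,5/16 }, Right { 3/8,1/2,1 } gives simplest 11/32
BRRBRBR: Left { 0,1/4,5/16 }, Right { 11/32,3/8,1/2,1 } gives simplest 21/64
BRRBRBRR: Left { 0,1/4,5/16 }, Right { 21/64,11/32,3/8,1/2,1 } gives simplest 41/128
BRRBRBRRR: Left { 0,1/4,5/16 }, Right { 41/128,21/64,11/32,3/8,1/2,1 } gives simplest 81/256
BRRBRBRRRR: Left { 0,1/4,5/16 }, Right { 81/256,41/128,21/64,11/32,3/8,1/2,1 } gives simplest 161/512
BRRBRBRRRRB: Left { 0,1/4,5/16,161/512 }, Right { 81/256,41/128,21/64,11/32,3/8,1/2,1 } gives simplest 323/1024
BRRBRBRRRRBB: Left { 0,1/4,5/16,161/512,323/1024 }, Right { 81/256,41/128,21/64,11/32,3/8,1/2,1 } gives simplest 647/2048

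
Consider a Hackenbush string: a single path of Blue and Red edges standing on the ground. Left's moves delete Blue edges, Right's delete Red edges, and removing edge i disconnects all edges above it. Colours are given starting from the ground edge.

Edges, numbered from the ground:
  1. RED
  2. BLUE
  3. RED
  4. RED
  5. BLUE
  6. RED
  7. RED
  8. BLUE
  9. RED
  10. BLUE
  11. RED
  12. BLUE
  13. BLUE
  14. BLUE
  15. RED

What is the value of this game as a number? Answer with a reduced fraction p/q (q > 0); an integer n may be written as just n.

-13987/16384

g_1 [R]  L=[]  R=[0]  => -1
g_2 [RB]  L=[-1]  R=[0]  => -1/2
g_3 [RBR]  L=[-1]  R=[-1/2, 0]  => -3/4
g_4 [RBRR]  L=[-1]  R=[-3/4, -1/2, 0]  => -7/8
g_5 [RBRRB]  L=[-1, -7/8]  R=[-3/4, -1/2, 0]  => -13/16
g_6 [RBRRBR]  L=[-1, -7/8]  R=[-13/16, -3/4, -1/2, 0]  => -27/32
g_7 [RBRRBRR]  L=[-1, -7/8]  R=[-27/32, -13/16, -3/4, -1/2, 0]  => -55/64
g_8 [RBRRBRRB]  L=[-1, -7/8, -55/64]  R=[-27/32, -13/16, -3/4, -1/2, 0]  => -109/128
g_9 [RBRRBRRBR]  L=[-1, -7/8, -55/64]  R=[-109/128, -27/32, -13/16, -3/4, -1/2, 0]  => -219/256
g_10 [RBRRBRRBRB]  L=[-1, -7/8, -55/64, -219/256]  R=[-109/128, -27/32, -13/16, -3/4, -1/2, 0]  => -437/512
g_11 [RBRRBRRBRBR]  L=[-1, -7/8, -55/64, -219/256]  R=[-437/512, -109/128, -27/32, -13/16, -3/4, -1/2, 0]  => -875/1024
g_12 [RBRRBRRBRBRB]  L=[-1, -7/8, -55/64, -219/256, -875/1024]  R=[-437/512, -109/128, -27/32, -13/16, -3/4, -1/2, 0]  => -1749/2048
g_13 [RBRRBRRBRBRBB]  L=[-1, -7/8, -55/64, -219/256, -875/1024, -1749/2048]  R=[-437/512, -109/128, -27/32, -13/16, -3/4, -1/2, 0]  => -3497/4096
g_14 [RBRRBRRBRBRBBB]  L=[-1, -7/8, -55/64, -219/256, -875/1024, -1749/2048, -3497/4096]  R=[-437/512, -109/128, -27/32, -13/16, -3/4, -1/2, 0]  => -6993/8192
g_15 [RBRRBRRBRBRBBBR]  L=[-1, -7/8, -55/64, -219/256, -875/1024, -1749/2048, -3497/4096]  R=[-6993/8192, -437/512, -109/128, -27/32, -13/16, -3/4, -1/2, 0]  => -13987/16384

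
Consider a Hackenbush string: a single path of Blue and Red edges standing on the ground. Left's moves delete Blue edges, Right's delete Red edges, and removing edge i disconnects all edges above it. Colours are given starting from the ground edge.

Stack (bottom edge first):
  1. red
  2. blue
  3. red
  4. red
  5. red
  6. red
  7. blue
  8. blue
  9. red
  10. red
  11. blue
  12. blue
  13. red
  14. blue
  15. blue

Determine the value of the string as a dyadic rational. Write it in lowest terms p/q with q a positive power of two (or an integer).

-15561/16384

r: Left { ∅ }, Right { 0 } gives simplest -1
rb: Left { -1 }, Right { 0 } gives simplest -1/2
rbr: Left { -1 }, Right { -1/2; 0 } gives simplest -3/4
rbrr: Left { -1 }, Right { -3/4; -1/2; 0 } gives simplest -7/8
rbrrr: Left { -1 }, Right { -7/8; -3/4; -1/2; 0 } gives simplest -15/16
rbrrrr: Left { -1 }, Right { -15/16; -7/8; -3/4; -1/2; 0 } gives simplest -31/32
rbrrrrb: Left { -1; -31/32 }, Right { -15/16; -7/8; -3/4; -1/2; 0 } gives simplest -61/64
rbrrrrbb: Left { -1; -31/32; -61/64 }, Right { -15/16; -7/8; -3/4; -1/2; 0 } gives simplest -121/128
rbrrrrbbr: Left { -1; -31/32; -61/64 }, Right { -121/128; -15/16; -7/8; -3/4; -1/2; 0 } gives simplest -243/256
rbrrrrbbrr: Left { -1; -31/32; -61/64 }, Right { -243/256; -121/128; -15/16; -7/8; -3/4; -1/2; 0 } gives simplest -487/512
rbrrrrbbrrb: Left { -1; -31/32; -61/64; -487/512 }, Right { -243/256; -121/128; -15/16; -7/8; -3/4; -1/2; 0 } gives simplest -973/1024
rbrrrrbbrrbb: Left { -1; -31/32; -61/64; -487/512; -973/1024 }, Right { -243/256; -121/128; -15/16; -7/8; -3/4; -1/2; 0 } gives simplest -1945/2048
rbrrrrbbrrbbr: Left { -1; -31/32; -61/64; -487/512; -973/1024 }, Right { -1945/2048; -243/256; -121/128; -15/16; -7/8; -3/4; -1/2; 0 } gives simplest -3891/4096
rbrrrrbbrrbbrb: Left { -1; -31/32; -61/64; -487/512; -973/1024; -3891/4096 }, Right { -1945/2048; -243/256; -121/128; -15/16; -7/8; -3/4; -1/2; 0 } gives simplest -7781/8192
rbrrrrbbrrbbrbb: Left { -1; -31/32; -61/64; -487/512; -973/1024; -3891/4096; -7781/8192 }, Right { -1945/2048; -243/256; -121/128; -15/16; -7/8; -3/4; -1/2; 0 } gives simplest -15561/16384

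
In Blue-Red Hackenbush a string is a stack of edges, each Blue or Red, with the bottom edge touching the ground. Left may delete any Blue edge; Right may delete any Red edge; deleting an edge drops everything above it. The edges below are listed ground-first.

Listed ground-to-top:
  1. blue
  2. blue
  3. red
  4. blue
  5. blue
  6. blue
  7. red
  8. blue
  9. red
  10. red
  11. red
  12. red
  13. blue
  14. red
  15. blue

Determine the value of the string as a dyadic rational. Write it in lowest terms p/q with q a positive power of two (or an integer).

15627/8192

Prefix values for blue blue red blue blue blue red blue red red red red blue red blue via {L|R} + simplicity:
1 of 15 · b · max L 0 · min R +∞ — 1
2 of 15 · bb · max L 1 · min R +∞ — 2
3 of 15 · bbr · max L 1 · min R 2 — 3/2
4 of 15 · bbrb · max L 3/2 · min R 2 — 7/4
5 of 15 · bbrbb · max L 7/4 · min R 2 — 15/8
6 of 15 · bbrbbb · max L 15/8 · min R 2 — 31/16
7 of 15 · bbrbbbr · max L 15/8 · min R 31/16 — 61/32
8 of 15 · bbrbbbrb · max L 61/32 · min R 31/16 — 123/64
9 of 15 · bbrbbbrbr · max L 61/32 · min R 123/64 — 245/128
10 of 15 · bbrbbbrbrr · max L 61/32 · min R 245/128 — 489/256
11 of 15 · bbrbbbrbrrr · max L 61/32 · min R 489/256 — 977/512
12 of 15 · bbrbbbrbrrrr · max L 61/32 · min R 977/512 — 1953/1024
13 of 15 · bbrbbbrbrrrrb · max L 1953/1024 · min R 977/512 — 3907/2048
14 of 15 · bbrbbbrbrrrrbr · max L 1953/1024 · min R 3907/2048 — 7813/4096
15 of 15 · bbrbbbrbrrrrbrb · max L 7813/4096 · min R 3907/2048 — 15627/8192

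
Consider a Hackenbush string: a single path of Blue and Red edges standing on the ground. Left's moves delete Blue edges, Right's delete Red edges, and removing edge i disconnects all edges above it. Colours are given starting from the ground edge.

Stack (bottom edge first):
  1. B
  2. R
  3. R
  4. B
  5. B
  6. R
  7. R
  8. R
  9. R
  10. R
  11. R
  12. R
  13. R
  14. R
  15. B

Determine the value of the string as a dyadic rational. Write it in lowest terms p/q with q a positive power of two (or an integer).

6147/16384

value_1 [B]  L=[0]  R=[]  => 1
value_2 [BR]  L=[0]  R=[1]  => 1/2
value_3 [BRR]  L=[0]  R=[1/2 1]  => 1/4
value_4 [BRRB]  L=[0 1/4]  R=[1/2 1]  => 3/8
value_5 [BRRBB]  L=[0 1/4 3/8]  R=[1/2 1]  => 7/16
value_6 [BRRBBR]  L=[0 1/4 3/8]  R=[7/16 1/2 1]  => 13/32
value_7 [BRRBBRR]  L=[0 1/4 3/8]  R=[13/32 7/16 1/2 1]  => 25/64
value_8 [BRRBBRRR]  L=[0 1/4 3/8]  R=[25/64 13/32 7/16 1/2 1]  => 49/128
value_9 [BRRBBRRRR]  L=[0 1/4 3/8]  R=[49/128 25/64 13/32 7/16 1/2 1]  => 97/256
value_10 [BRRBBRRRRR]  L=[0 1/4 3/8]  R=[97/256 49/128 25/64 13/32 7/16 1/2 1]  => 193/512
value_11 [BRRBBRRRRRR]  L=[0 1/4 3/8]  R=[193/512 97/256 49/128 25/64 13/32 7/16 1/2 1]  => 385/1024
value_12 [BRRBBRRRRRRR]  L=[0 1/4 3/8]  R=[385/1024 193/512 97/256 49/128 25/64 13/32 7/16 1/2 1]  => 769/2048
value_13 [BRRBBRRRRRRRR]  L=[0 1/4 3/8]  R=[769/2048 385/1024 193/512 97/256 49/128 25/64 13/32 7/16 1/2 1]  => 1537/4096
value_14 [BRRBBRRRRRRRRR]  L=[0 1/4 3/8]  R=[1537/4096 769/2048 385/1024 193/512 97/256 49/128 25/64 13/32 7/16 1/2 1]  => 3073/8192
value_15 [BRRBBRRRRRRRRRB]  L=[0 1/4 3/8 3073/8192]  R=[1537/4096 769/2048 385/1024 193/512 97/256 49/128 25/64 13/32 7/16 1/2 1]  => 6147/16384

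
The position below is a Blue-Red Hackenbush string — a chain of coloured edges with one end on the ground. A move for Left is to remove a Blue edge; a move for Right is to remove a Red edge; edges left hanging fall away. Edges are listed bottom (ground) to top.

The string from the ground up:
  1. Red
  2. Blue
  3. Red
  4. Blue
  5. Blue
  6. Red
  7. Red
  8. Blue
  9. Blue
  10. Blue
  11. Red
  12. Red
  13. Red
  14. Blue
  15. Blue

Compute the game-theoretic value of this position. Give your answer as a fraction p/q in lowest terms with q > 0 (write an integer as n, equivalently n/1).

Prefix values for Red Blue Red Blue Blue Red Red Blue Blue Blue Red Red Red Blue Blue via {L|R} + simplicity:
edge 1 of 15 (Red): { (no moves) | 0 } -> -1
edge 2 of 15 (Blue): { -1 | 0 } -> -1/2
edge 3 of 15 (Red): { -1 | -1/2,0 } -> -3/4
edge 4 of 15 (Blue): { -1,-3/4 | -1/2,0 } -> -5/8
edge 5 of 15 (Blue): { -1,-3/4,-5/8 | -1/2,0 } -> -9/16
edge 6 of 15 (Red): { -1,-3/4,-5/8 | -9/16,-1/2,0 } -> -19/32
edge 7 of 15 (Red): { -1,-3/4,-5/8 | -19/32,-9/16,-1/2,0 } -> -39/64
edge 8 of 15 (Blue): { -1,-3/4,-5/8,-39/64 | -19/32,-9/16,-1/2,0 } -> -77/128
edge 9 of 15 (Blue): { -1,-3/4,-5/8,-39/64,-77/128 | -19/32,-9/16,-1/2,0 } -> -153/256
edge 10 of 15 (Blue): { -1,-3/4,-5/8,-39/64,-77/128,-153/256 | -19/32,-9/16,-1/2,0 } -> -305/512
edge 11 of 15 (Red): { -1,-3/4,-5/8,-39/64,-77/128,-153/256 | -305/512,-19/32,-9/16,-1/2,0 } -> -611/1024
edge 12 of 15 (Red): { -1,-3/4,-5/8,-39/64,-77/128,-153/256 | -611/1024,-305/512,-19/32,-9/16,-1/2,0 } -> -1223/2048
edge 13 of 15 (Red): { -1,-3/4,-5/8,-39/64,-77/128,-153/256 | -1223/2048,-611/1024,-305/512,-19/32,-9/16,-1/2,0 } -> -2447/4096
edge 14 of 15 (Blue): { -1,-3/4,-5/8,-39/64,-77/128,-153/256,-2447/4096 | -1223/2048,-611/1024,-305/512,-19/32,-9/16,-1/2,0 } -> -4893/8192
edge 15 of 15 (Blue): { -1,-3/4,-5/8,-39/64,-77/128,-153/256,-2447/4096,-4893/8192 | -1223/2048,-611/1024,-305/512,-19/32,-9/16,-1/2,0 } -> -9785/16384

-9785/16384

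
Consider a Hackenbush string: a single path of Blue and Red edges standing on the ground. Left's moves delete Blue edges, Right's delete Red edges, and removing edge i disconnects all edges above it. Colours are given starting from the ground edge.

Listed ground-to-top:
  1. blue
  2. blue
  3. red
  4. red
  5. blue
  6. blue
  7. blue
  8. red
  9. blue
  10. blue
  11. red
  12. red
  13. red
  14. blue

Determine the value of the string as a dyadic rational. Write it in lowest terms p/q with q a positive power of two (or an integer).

value(b) = { 0 | (no moves) } so 1
value(bb) = { 0,1 | (no moves) } so 2
value(bbr) = { 0,1 | 2 } so 3/2
value(bbrr) = { 0,1 | 3/2,2 } so 5/4
value(bbrrb) = { 0,1,5/4 | 3/2,2 } so 11/8
value(bbrrbb) = { 0,1,5/4,11/8 | 3/2,2 } so 23/16
value(bbrrbbb) = { 0,1,5/4,11/8,23/16 | 3/2,2 } so 47/32
value(bbrrbbbr) = { 0,1,5/4,11/8,23/16 | 47/32,3/2,2 } so 93/64
value(bbrrbbbrb) = { 0,1,5/4,11/8,23/16,93/64 | 47/32,3/2,2 } so 187/128
value(bbrrbbbrbb) = { 0,1,5/4,11/8,23/16,93/64,187/128 | 47/32,3/2,2 } so 375/256
value(bbrrbbbrbbr) = { 0,1,5/4,11/8,23/16,93/64,187/128 | 375/256,47/32,3/2,2 } so 749/512
value(bbrrbbbrbbrr) = { 0,1,5/4,11/8,23/16,93/64,187/128 | 749/512,375/256,47/32,3/2,2 } so 1497/1024
value(bbrrbbbrbbrrr) = { 0,1,5/4,11/8,23/16,93/64,187/128 | 1497/1024,749/512,375/256,47/32,3/2,2 } so 2993/2048
value(bbrrbbbrbbrrrb) = { 0,1,5/4,11/8,23/16,93/64,187/128,2993/2048 | 1497/1024,749/512,375/256,47/32,3/2,2 } so 5987/4096

5987/4096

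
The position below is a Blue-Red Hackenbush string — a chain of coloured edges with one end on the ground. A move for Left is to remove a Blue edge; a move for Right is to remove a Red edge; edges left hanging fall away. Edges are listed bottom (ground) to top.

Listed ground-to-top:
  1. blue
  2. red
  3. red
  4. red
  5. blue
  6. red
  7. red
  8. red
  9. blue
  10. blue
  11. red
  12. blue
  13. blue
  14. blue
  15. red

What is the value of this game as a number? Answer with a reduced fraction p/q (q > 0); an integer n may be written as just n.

2269/16384

Recurse on prefixes of the 15-edge string blue red red red blue red red red blue blue red blue blue blue red:
1 of 15 · b · max L 0 · min R +∞ — 1
2 of 15 · br · max L 0 · min R 1 — 1/2
3 of 15 · brr · max L 0 · min R 1/2 — 1/4
4 of 15 · brrr · max L 0 · min R 1/4 — 1/8
5 of 15 · brrrb · max L 1/8 · min R 1/4 — 3/16
6 of 15 · brrrbr · max L 1/8 · min R 3/16 — 5/32
7 of 15 · brrrbrr · max L 1/8 · min R 5/32 — 9/64
8 of 15 · brrrbrrr · max L 1/8 · min R 9/64 — 17/128
9 of 15 · brrrbrrrb · max L 17/128 · min R 9/64 — 35/256
10 of 15 · brrrbrrrbb · max L 35/256 · min R 9/64 — 71/512
11 of 15 · brrrbrrrbbr · max L 35/256 · min R 71/512 — 141/1024
12 of 15 · brrrbrrrbbrb · max L 141/1024 · min R 71/512 — 283/2048
13 of 15 · brrrbrrrbbrbb · max L 283/2048 · min R 71/512 — 567/4096
14 of 15 · brrrbrrrbbrbbb · max L 567/4096 · min R 71/512 — 1135/8192
15 of 15 · brrrbrrrbbrbbbr · max L 567/4096 · min R 1135/8192 — 2269/16384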